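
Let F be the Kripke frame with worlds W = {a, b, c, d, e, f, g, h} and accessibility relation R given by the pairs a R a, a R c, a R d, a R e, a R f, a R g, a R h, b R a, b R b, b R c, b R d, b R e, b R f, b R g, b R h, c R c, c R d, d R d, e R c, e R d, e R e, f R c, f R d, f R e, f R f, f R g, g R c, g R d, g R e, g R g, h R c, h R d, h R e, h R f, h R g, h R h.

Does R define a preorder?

Yes

Reflexive: yes — every world is R-related to itself.
Transitive: yes — every two-step R-path is closed by a direct edge.
So R is a preorder.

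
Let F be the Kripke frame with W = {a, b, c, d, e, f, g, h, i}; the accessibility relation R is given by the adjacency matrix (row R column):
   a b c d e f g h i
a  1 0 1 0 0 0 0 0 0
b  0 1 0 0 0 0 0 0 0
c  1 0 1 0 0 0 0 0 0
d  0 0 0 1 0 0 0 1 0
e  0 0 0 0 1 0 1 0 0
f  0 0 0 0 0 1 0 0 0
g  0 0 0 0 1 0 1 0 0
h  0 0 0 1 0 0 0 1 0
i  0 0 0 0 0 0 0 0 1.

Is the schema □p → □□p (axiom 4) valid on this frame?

Axiom 4 corresponds to the accessibility relation being transitive.
Transitive: yes — every two-step R-path is closed by a direct edge.

Yes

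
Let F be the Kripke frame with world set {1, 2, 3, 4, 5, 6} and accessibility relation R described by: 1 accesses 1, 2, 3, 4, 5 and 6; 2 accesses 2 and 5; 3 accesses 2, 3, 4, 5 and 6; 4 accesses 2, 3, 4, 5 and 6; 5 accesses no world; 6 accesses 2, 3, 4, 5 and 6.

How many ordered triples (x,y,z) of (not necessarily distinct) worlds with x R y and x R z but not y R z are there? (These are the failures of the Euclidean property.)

39

Enumerating: (1,2,1), (1,2,3), (1,2,4), (1,2,6), (1,3,1), (1,4,1), (1,5,1), (1,5,2), (1,5,3), (1,5,4), (1,5,5), (1,5,6), … and 27 more.
Total: 39.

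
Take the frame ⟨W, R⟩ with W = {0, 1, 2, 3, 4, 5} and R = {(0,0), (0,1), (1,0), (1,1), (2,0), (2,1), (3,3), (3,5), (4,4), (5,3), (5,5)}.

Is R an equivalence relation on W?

No

Reflexive: no — 2 is not related to itself.
Symmetric: no — 2 R 0 but not 0 R 2.
Transitive: yes — every two-step R-path is closed by a direct edge.
So R is not an equivalence relation.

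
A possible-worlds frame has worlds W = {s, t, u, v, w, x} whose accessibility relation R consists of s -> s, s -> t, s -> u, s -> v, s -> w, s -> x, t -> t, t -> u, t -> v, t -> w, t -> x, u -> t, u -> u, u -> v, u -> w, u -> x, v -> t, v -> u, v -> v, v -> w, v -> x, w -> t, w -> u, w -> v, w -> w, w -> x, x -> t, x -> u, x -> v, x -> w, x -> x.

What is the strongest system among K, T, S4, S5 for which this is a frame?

S4

Reflexive (axiom T): yes — every world is R-related to itself.
Transitive (axiom 4): yes — every two-step R-path is closed by a direct edge.
Euclidean (axiom 5): no — s R t and s R s, but not t R s.
So F validates K, T, S4; S5 would additionally require R to be Euclidean. The strongest is S4.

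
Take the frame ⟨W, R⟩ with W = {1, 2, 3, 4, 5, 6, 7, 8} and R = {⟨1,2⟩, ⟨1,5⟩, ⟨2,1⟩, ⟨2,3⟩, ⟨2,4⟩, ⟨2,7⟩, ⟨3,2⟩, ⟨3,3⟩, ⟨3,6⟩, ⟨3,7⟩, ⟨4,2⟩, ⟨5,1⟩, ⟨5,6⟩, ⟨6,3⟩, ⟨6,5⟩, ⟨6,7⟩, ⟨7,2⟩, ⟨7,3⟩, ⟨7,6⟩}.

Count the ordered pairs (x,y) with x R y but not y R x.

R is symmetric; there are no such tuples.

0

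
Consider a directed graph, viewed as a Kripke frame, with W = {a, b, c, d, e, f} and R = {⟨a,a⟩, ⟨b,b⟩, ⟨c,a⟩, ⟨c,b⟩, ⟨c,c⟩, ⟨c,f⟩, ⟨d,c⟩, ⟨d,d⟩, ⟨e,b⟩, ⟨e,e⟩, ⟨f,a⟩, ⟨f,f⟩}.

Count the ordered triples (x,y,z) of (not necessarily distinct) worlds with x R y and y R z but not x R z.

Enumerating: (d,c,a), (d,c,b), (d,c,f).

3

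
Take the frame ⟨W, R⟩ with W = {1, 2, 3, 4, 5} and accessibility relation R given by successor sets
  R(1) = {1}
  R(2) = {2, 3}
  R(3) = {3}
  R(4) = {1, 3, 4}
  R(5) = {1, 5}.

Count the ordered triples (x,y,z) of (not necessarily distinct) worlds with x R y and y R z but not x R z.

0

R is transitive; there are no such tuples.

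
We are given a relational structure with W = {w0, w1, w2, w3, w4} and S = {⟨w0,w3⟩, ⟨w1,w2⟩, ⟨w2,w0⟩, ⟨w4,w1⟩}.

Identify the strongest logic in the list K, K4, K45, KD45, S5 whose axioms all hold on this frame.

K

Transitive (axiom 4): no — w1 S w2 and w2 S w0, but not w1 S w0.
Euclidean (axiom 5): no — w0 S w3 and w0 S w3, but not w3 S w3.
Serial (axiom D): no — w3 has no S-successor.
Reflexive (axiom T): no — w0 is not related to itself.
So F validates K; K4 would additionally require S to be transitive. The strongest is K.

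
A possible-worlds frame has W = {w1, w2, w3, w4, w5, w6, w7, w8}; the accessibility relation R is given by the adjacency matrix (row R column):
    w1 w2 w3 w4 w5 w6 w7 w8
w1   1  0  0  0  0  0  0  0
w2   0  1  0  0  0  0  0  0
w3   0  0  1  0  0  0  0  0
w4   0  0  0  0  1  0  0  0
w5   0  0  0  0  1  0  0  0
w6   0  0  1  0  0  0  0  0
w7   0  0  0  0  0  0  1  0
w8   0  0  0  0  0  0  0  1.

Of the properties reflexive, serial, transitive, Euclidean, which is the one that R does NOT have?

Reflexive: no — w4 is not related to itself.
Serial: yes — every world has a successor (e.g. w1 R w1).
Transitive: yes — every two-step R-path is closed by a direct edge.
Euclidean: yes — any two successors of a common world are R-related.
Only reflexive fails.

reflexive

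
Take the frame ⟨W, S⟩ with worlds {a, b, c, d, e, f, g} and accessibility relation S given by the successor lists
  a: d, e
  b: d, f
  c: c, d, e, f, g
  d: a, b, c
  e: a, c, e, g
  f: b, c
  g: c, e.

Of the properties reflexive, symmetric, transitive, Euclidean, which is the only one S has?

Reflexive: no — a is not related to itself.
Symmetric: yes — every pair in S has its reverse in S.
Transitive: no — a S d and d S b, but not a S b.
Euclidean: no — a S d and a S e, but not d S e.
Only symmetric holds.

symmetric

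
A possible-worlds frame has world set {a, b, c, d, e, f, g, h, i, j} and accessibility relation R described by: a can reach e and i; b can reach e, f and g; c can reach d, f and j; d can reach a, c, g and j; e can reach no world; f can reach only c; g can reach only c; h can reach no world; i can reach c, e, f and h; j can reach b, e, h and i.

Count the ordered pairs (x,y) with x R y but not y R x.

Enumerating: (a,e), (a,i), (b,e), (b,f), (b,g), (c,j), (d,a), (d,g), (d,j), (g,c), (i,c), (i,e), (i,f), (i,h), (j,b), (j,e), (j,h), (j,i).

18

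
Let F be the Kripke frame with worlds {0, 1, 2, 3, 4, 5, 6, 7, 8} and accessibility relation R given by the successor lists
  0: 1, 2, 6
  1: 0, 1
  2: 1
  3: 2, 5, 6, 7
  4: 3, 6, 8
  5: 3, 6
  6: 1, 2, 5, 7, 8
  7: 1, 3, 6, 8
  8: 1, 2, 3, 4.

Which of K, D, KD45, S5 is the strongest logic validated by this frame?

Serial (axiom D): yes — every world has a successor (e.g. 0 R 1).
Euclidean (axiom 5): no — 0 R 1 and 0 R 2, but not 1 R 2.
Transitive (axiom 4): no — 0 R 6 and 6 R 5, but not 0 R 5.
Reflexive (axiom T): no — 0 is not related to itself.
So F validates K, D; KD45 would additionally require R to be Euclidean and transitive. The strongest is D.

D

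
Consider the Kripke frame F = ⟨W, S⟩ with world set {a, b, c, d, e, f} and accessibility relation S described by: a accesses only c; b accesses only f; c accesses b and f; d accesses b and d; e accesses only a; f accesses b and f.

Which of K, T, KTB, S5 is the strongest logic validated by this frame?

Reflexive (axiom T): no — a is not related to itself.
Symmetric (axiom B): no — a S c but not c S a.
Euclidean (axiom 5): no — a S c and a S c, but not c S c.
So F validates K; T would additionally require S to be reflexive. The strongest is K.

K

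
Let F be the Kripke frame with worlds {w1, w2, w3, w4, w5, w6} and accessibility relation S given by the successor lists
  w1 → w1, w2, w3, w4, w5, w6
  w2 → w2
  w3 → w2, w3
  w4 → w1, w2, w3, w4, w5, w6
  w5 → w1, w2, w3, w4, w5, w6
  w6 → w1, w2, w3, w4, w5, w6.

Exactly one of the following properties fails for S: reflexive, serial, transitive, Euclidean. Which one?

Reflexive: yes — every world is S-related to itself.
Serial: yes — every world has a successor (e.g. w1 S w1).
Transitive: yes — every two-step S-path is closed by a direct edge.
Euclidean: no — w1 S w2 and w1 S w3, but not w2 S w3.
Only Euclidean fails.

Euclidean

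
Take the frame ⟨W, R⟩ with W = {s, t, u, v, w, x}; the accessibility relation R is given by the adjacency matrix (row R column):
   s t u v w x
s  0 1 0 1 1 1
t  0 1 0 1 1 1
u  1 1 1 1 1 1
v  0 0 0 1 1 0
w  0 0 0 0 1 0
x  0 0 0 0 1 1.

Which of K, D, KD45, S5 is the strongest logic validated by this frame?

Serial (axiom D): yes — every world has a successor (e.g. s R t).
Euclidean (axiom 5): no — s R v and s R t, but not v R t.
Transitive (axiom 4): yes — every two-step R-path is closed by a direct edge.
Reflexive (axiom T): no — s is not related to itself.
So F validates K, D; KD45 would additionally require R to be Euclidean. The strongest is D.

D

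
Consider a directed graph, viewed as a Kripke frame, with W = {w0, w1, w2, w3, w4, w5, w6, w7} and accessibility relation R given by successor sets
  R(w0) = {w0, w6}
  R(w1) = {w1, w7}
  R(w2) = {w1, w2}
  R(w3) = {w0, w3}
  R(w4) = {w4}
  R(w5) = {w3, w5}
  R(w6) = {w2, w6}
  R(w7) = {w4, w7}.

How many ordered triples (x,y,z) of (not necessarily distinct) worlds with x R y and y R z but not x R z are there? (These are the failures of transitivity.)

Enumerating: (w0,w6,w2), (w1,w7,w4), (w2,w1,w7), (w3,w0,w6), (w5,w3,w0), (w6,w2,w1).

6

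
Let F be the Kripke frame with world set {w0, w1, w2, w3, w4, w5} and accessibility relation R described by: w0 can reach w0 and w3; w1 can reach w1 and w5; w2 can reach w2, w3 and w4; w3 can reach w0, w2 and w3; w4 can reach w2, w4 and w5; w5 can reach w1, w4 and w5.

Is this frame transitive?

No

Transitive: no — w0 R w3 and w3 R w2, but not w0 R w2.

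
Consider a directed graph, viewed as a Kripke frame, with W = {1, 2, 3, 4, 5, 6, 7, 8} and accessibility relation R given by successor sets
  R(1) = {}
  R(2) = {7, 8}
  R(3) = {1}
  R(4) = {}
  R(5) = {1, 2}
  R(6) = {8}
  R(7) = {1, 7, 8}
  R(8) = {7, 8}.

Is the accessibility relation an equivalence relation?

Reflexive: no — 1 is not related to itself.
Symmetric: no — 2 R 7 but not 7 R 2.
Transitive: no — 2 R 7 and 7 R 1, but not 2 R 1.
So R is not an equivalence relation.

No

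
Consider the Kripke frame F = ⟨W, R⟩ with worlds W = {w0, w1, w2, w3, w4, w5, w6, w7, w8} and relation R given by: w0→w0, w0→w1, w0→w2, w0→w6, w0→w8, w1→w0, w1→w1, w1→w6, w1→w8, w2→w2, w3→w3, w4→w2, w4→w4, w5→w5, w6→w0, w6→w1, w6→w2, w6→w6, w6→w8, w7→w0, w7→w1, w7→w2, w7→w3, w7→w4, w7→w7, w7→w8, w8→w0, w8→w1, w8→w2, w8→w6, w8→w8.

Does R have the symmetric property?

No

Symmetric: no — w0 R w2 but not w2 R w0.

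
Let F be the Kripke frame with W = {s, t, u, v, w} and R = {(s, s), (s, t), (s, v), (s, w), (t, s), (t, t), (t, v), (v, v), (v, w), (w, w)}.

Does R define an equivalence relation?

No

Reflexive: no — u is not related to itself.
Symmetric: no — s R v but not v R s.
Transitive: no — t R s and s R w, but not t R w.
So R is not an equivalence relation.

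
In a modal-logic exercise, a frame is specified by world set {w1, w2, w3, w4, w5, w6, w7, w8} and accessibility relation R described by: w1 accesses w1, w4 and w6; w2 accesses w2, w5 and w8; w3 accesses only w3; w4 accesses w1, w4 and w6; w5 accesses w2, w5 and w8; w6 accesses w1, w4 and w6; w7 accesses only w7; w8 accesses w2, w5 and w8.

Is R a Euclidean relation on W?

Euclidean: yes — any two successors of a common world are R-related.

Yes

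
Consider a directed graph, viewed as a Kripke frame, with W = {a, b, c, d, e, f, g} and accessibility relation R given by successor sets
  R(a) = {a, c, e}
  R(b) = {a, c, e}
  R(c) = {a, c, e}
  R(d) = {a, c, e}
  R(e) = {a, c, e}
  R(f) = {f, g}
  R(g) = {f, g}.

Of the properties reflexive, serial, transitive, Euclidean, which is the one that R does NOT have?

reflexive

Reflexive: no — b is not related to itself.
Serial: yes — every world has a successor (e.g. a R a).
Transitive: yes — every two-step R-path is closed by a direct edge.
Euclidean: yes — any two successors of a common world are R-related.
Only reflexive fails.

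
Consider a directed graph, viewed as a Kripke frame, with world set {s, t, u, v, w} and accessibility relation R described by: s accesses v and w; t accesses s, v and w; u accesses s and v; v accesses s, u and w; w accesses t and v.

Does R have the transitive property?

Transitive: no — s R v and v R u, but not s R u.

No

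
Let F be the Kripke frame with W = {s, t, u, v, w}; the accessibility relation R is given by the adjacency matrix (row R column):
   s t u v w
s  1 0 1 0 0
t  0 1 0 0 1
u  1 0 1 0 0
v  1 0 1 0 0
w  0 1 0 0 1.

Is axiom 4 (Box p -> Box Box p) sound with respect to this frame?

The schema 4 characterises exactly the transitive frames.
Transitive: yes — every two-step R-path is closed by a direct edge.

Yes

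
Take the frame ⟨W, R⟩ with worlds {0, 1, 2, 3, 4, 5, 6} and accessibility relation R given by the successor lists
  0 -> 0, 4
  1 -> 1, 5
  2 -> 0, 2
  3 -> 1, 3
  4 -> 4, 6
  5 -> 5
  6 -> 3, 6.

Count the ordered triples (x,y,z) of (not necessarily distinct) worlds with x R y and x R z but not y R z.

6

Enumerating: (0,4,0), (1,5,1), (2,0,2), (3,1,3), (4,6,4), (6,3,6).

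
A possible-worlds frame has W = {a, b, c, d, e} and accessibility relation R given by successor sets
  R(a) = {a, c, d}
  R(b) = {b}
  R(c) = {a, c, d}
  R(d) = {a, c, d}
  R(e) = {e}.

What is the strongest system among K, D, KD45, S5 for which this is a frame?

Serial (axiom D): yes — every world has a successor (e.g. a R a).
Euclidean (axiom 5): yes — any two successors of a common world are R-related.
Transitive (axiom 4): yes — every two-step R-path is closed by a direct edge.
Reflexive (axiom T): yes — every world is R-related to itself.
So F validates K, D, KD45, S5. The strongest is S5.

S5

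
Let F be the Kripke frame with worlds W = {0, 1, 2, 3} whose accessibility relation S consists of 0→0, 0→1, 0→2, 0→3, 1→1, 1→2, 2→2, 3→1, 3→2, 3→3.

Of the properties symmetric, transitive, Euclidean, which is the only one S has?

transitive

Symmetric: no — 0 S 1 but not 1 S 0.
Transitive: yes — every two-step S-path is closed by a direct edge.
Euclidean: no — 0 S 1 and 0 S 3, but not 1 S 3.
Only transitive holds.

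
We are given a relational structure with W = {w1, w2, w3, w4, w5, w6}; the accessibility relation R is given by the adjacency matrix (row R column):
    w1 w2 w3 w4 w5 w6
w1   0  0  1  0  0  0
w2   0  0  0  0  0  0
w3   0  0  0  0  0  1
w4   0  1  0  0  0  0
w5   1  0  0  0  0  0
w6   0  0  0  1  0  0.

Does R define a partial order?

No

Reflexive: no — w1 is not related to itself.
Transitive: no — w1 R w3 and w3 R w6, but not w1 R w6.
Antisymmetric: yes — no distinct pair is related both ways.
So R is not a partial order.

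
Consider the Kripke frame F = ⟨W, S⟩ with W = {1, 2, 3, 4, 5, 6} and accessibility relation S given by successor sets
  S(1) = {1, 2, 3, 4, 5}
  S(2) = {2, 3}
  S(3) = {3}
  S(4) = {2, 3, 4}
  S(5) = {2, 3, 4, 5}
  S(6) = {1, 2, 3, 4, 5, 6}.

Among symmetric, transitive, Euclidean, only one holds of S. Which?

transitive

Symmetric: no — 1 S 2 but not 2 S 1.
Transitive: yes — every two-step S-path is closed by a direct edge.
Euclidean: no — 1 S 2 and 1 S 4, but not 2 S 4.
Only transitive holds.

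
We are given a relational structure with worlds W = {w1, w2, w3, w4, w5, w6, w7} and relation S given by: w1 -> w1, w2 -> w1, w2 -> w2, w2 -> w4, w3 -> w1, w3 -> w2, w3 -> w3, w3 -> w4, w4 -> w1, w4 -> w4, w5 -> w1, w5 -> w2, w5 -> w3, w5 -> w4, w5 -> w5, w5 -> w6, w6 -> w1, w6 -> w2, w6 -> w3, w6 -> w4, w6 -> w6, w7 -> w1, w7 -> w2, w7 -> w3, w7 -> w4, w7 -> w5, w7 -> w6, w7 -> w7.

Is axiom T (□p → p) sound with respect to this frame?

The schema T characterises exactly the reflexive frames.
Reflexive: yes — every world is S-related to itself.

Yes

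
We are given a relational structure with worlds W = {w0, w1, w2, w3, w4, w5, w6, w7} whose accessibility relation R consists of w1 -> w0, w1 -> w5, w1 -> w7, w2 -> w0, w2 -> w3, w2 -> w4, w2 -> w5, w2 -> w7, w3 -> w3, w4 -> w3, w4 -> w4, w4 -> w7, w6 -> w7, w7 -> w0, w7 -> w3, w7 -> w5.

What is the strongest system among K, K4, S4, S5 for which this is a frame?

K

Transitive (axiom 4): no — w1 R w7 and w7 R w3, but not w1 R w3.
Reflexive (axiom T): no — w0 is not related to itself.
Euclidean (axiom 5): no — w1 R w0 and w1 R w5, but not w0 R w5.
So F validates K; K4 would additionally require R to be transitive. The strongest is K.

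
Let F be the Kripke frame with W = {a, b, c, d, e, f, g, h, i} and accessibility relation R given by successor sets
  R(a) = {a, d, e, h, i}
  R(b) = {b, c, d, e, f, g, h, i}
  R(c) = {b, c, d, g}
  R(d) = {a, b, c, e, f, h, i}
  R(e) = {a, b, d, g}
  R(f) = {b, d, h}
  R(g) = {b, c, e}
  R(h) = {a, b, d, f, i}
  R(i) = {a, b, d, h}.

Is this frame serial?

Yes

Serial: yes — every world has a successor (e.g. a R a).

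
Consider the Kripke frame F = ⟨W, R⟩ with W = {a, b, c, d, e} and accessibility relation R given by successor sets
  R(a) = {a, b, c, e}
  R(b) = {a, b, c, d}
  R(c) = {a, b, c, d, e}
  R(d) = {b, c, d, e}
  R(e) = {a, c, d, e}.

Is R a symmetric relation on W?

Symmetric: yes — every pair in R has its reverse in R.

Yes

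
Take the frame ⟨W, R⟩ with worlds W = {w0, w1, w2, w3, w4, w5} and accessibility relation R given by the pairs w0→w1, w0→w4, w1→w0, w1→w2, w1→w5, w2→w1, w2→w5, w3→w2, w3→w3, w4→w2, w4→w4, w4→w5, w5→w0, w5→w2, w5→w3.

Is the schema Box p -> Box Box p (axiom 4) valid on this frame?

By correspondence theory, 4 is valid on a frame iff R is transitive.
Transitive: no — w0 R w1 and w1 R w2, but not w0 R w2.

No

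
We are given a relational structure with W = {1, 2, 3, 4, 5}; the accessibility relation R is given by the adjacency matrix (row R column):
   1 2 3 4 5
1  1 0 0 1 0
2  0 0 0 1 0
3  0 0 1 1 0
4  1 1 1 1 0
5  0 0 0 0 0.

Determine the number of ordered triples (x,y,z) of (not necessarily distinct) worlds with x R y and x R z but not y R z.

7

Enumerating: (4,1,2), (4,1,3), (4,2,1), (4,2,2), (4,2,3), (4,3,1), (4,3,2).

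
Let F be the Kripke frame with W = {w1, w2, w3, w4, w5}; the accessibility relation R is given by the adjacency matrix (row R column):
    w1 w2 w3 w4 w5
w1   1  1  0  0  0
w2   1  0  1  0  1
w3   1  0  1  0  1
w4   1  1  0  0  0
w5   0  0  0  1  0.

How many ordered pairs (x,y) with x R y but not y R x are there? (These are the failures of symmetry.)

7

Enumerating: (w2,w3), (w2,w5), (w3,w1), (w3,w5), (w4,w1), (w4,w2), (w5,w4).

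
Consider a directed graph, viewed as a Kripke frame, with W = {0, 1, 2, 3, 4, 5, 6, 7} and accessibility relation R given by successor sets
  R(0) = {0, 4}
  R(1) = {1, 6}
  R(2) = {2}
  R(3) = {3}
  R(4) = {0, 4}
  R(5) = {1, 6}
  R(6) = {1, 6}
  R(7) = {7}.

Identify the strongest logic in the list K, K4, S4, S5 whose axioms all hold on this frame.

Transitive (axiom 4): yes — every two-step R-path is closed by a direct edge.
Reflexive (axiom T): no — 5 is not related to itself.
Euclidean (axiom 5): yes — any two successors of a common world are R-related.
So F validates K, K4; S4 would additionally require R to be reflexive. The strongest is K4.

K4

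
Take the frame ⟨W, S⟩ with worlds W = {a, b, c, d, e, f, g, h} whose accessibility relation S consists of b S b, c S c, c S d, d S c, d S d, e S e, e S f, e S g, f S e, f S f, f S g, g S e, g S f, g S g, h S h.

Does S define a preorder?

Reflexive: no — a is not related to itself.
Transitive: yes — every two-step S-path is closed by a direct edge.
So S is not a preorder.

No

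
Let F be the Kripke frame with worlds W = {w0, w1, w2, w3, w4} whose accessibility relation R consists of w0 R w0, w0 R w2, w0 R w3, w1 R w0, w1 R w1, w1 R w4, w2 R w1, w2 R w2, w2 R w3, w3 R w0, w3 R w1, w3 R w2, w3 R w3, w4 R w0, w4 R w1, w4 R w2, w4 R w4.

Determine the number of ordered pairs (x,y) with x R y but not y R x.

6

Enumerating: (w0,w2), (w1,w0), (w2,w1), (w3,w1), (w4,w0), (w4,w2).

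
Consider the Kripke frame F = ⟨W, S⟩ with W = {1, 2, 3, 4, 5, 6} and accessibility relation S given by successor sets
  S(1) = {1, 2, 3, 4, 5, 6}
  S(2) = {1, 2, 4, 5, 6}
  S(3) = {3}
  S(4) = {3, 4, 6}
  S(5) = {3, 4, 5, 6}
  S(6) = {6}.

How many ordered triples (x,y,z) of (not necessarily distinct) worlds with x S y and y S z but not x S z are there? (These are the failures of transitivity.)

Enumerating: (2,1,3), (2,4,3), (2,5,3).

3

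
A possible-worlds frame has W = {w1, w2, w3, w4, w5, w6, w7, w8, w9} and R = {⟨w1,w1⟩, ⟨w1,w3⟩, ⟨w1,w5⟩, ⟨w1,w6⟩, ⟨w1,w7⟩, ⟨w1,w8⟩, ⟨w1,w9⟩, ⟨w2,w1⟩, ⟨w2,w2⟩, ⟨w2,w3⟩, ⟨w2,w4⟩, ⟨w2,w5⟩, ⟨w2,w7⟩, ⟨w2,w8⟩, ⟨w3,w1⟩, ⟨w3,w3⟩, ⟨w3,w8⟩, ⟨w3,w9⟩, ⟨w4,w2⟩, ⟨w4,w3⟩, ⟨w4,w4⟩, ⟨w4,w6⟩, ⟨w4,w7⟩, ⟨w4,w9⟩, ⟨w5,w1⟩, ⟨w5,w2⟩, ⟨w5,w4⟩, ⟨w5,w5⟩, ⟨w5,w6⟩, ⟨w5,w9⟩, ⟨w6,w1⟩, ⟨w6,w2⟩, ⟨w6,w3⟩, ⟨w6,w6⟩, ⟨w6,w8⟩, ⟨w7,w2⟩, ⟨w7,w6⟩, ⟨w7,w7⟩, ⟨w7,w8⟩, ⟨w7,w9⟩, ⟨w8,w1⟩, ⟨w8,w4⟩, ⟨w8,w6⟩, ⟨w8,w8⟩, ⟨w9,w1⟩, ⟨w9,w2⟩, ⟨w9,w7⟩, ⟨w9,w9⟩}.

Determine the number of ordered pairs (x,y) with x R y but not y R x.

Enumerating: (w1,w7), (w2,w1), (w2,w3), (w2,w8), (w3,w8), (w3,w9), (w4,w3), (w4,w6), (w4,w7), (w4,w9), (w5,w4), (w5,w6), … and 7 more.
Total: 19.

19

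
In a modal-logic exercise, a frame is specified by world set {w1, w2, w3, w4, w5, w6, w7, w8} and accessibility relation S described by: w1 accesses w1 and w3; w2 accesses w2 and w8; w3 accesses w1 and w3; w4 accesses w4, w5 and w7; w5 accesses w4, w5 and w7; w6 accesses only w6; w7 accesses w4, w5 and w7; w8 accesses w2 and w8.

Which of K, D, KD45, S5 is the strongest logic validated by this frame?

S5

Serial (axiom D): yes — every world has a successor (e.g. w1 S w1).
Euclidean (axiom 5): yes — any two successors of a common world are S-related.
Transitive (axiom 4): yes — every two-step S-path is closed by a direct edge.
Reflexive (axiom T): yes — every world is S-related to itself.
So F validates K, D, KD45, S5. The strongest is S5.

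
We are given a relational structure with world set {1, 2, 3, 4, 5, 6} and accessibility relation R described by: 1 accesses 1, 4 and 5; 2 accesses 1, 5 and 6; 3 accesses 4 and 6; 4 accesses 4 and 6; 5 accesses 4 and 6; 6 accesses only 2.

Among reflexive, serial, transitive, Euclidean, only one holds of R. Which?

Reflexive: no — 2 is not related to itself.
Serial: yes — every world has a successor (e.g. 1 R 1).
Transitive: no — 1 R 4 and 4 R 6, but not 1 R 6.
Euclidean: no — 1 R 4 and 1 R 5, but not 4 R 5.
Only serial holds.

serial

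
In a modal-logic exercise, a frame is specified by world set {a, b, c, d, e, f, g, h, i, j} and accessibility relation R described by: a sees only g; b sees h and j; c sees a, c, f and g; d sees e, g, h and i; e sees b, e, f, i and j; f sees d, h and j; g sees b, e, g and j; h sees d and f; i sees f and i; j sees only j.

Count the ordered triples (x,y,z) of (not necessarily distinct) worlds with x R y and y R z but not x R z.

Enumerating: (a,g,b), (a,g,e), (a,g,j), (b,h,d), (b,h,f), (c,f,d), (c,f,h), (c,f,j), (c,g,b), (c,g,e), (c,g,j), (d,e,b), … and 26 more.
Total: 38.

38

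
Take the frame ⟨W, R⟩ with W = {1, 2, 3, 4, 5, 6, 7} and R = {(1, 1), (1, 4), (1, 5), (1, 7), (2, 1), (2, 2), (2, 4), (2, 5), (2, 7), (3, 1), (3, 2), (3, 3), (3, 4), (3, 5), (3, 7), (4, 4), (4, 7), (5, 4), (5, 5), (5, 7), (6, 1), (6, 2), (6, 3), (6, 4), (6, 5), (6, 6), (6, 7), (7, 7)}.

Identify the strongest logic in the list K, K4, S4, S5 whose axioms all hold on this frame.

Transitive (axiom 4): yes — every two-step R-path is closed by a direct edge.
Reflexive (axiom T): yes — every world is R-related to itself.
Euclidean (axiom 5): no — 1 R 4 and 1 R 5, but not 4 R 5.
So F validates K, K4, S4; S5 would additionally require R to be Euclidean. The strongest is S4.

S4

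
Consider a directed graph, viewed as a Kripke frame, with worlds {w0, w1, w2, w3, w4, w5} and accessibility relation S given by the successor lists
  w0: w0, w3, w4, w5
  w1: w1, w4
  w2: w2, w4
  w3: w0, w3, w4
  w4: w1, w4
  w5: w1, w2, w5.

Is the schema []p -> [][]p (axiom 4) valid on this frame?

By correspondence theory, 4 is valid on a frame iff S is transitive.
Transitive: no — w0 S w4 and w4 S w1, but not w0 S w1.

No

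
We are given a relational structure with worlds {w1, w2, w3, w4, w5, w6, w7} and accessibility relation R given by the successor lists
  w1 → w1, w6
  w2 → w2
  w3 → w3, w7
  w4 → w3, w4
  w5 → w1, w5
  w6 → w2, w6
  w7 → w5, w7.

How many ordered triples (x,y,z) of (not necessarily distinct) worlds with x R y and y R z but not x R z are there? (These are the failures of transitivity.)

Enumerating: (w1,w6,w2), (w3,w7,w5), (w4,w3,w7), (w5,w1,w6), (w7,w5,w1).

5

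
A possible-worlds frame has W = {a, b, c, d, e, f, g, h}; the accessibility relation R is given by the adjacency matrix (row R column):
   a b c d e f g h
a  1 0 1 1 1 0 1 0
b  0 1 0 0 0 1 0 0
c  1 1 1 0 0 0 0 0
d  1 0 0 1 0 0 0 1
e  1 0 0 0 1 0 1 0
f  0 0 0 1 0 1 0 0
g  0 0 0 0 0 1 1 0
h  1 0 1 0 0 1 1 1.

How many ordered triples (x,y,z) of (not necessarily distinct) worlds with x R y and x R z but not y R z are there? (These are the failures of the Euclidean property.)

Enumerating: (a,c,d), (a,c,e), (a,c,g), (a,d,c), (a,d,e), (a,d,g), (a,e,c), (a,e,d), (a,g,a), (a,g,c), (a,g,d), (a,g,e), … and 22 more.
Total: 34.

34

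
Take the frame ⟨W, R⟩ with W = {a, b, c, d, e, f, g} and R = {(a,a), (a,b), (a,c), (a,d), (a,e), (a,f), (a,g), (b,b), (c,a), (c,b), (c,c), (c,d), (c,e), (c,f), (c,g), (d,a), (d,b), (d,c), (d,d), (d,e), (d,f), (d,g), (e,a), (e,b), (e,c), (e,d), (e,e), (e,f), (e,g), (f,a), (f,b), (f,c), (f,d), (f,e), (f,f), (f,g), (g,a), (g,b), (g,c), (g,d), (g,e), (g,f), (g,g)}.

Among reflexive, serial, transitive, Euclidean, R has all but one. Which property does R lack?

Reflexive: yes — every world is R-related to itself.
Serial: yes — every world has a successor (e.g. a R a).
Transitive: yes — every two-step R-path is closed by a direct edge.
Euclidean: no — a R b and a R c, but not b R c.
Only Euclidean fails.

Euclidean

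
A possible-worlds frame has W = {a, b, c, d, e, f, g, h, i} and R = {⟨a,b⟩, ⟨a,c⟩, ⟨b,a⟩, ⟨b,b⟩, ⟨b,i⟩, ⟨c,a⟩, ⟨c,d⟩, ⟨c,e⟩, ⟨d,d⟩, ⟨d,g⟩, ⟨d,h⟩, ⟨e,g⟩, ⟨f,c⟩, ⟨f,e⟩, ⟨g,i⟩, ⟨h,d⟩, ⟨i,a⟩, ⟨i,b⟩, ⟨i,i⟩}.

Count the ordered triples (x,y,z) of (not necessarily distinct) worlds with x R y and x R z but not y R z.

24

Enumerating: (a,b,c), (a,c,b), (a,c,c), (b,a,a), (b,a,i), (c,a,a), (c,a,d), (c,a,e), (c,d,a), (c,d,e), (c,e,a), (c,e,d), … and 12 more.
Total: 24.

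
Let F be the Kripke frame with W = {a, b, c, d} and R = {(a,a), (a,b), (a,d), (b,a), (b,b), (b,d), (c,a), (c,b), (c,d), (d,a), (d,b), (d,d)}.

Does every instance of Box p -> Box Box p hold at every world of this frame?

The schema 4 characterises exactly the transitive frames.
Transitive: yes — every two-step R-path is closed by a direct edge.

Yes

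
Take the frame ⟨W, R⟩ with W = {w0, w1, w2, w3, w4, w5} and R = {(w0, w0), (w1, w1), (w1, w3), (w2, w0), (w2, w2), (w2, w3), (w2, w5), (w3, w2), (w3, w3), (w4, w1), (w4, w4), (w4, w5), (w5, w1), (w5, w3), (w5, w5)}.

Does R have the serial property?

Serial: yes — every world has a successor (e.g. w0 R w0).

Yes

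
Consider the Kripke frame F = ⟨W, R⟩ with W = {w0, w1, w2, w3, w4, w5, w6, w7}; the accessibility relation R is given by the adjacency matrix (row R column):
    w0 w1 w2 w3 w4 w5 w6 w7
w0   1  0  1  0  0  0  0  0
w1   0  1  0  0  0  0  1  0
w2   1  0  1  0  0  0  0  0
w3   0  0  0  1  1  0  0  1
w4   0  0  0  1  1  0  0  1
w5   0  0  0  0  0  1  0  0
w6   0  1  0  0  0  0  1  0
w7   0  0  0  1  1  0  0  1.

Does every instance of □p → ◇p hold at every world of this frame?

Yes

By correspondence theory, D is valid on a frame iff R is serial.
Serial: yes — every world has a successor (e.g. w0 R w0).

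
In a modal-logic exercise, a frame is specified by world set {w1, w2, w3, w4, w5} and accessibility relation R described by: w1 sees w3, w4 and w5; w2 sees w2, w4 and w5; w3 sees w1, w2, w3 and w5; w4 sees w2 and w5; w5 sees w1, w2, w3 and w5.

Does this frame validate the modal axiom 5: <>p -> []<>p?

The schema 5 characterises exactly the Euclidean frames.
Euclidean: no — w1 R w3 and w1 R w4, but not w3 R w4.

No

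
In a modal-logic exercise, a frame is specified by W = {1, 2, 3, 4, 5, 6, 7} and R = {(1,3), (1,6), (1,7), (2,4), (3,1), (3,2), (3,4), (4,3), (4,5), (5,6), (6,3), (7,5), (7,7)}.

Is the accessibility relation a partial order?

Reflexive: no — 1 is not related to itself.
Transitive: no — 1 R 3 and 3 R 2, but not 1 R 2.
Antisymmetric: no — 1 R 3 and 3 R 1 with 1 ≠ 3.
So R is not a partial order.

No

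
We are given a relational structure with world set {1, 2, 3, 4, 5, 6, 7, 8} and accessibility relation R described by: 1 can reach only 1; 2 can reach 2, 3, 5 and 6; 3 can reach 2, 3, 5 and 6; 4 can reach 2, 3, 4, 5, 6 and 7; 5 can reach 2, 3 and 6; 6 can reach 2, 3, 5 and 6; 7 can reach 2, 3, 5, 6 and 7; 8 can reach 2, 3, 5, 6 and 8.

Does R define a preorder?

No

Reflexive: no — 5 is not related to itself.
Transitive: no — 5 R 2 and 2 R 5, but not 5 R 5.
So R is not a preorder.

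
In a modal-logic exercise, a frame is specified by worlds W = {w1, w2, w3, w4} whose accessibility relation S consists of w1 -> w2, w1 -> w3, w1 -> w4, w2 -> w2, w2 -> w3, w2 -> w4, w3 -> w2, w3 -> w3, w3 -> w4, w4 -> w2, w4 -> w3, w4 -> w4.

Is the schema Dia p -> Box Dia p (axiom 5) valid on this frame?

Yes

Axiom 5 corresponds to the accessibility relation being Euclidean.
Euclidean: yes — any two successors of a common world are S-related.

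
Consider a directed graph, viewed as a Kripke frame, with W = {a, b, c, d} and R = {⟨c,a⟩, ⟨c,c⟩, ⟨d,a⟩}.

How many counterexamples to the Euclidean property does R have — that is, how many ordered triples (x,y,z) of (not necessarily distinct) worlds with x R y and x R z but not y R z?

Enumerating: (c,a,a), (c,a,c), (d,a,a).

3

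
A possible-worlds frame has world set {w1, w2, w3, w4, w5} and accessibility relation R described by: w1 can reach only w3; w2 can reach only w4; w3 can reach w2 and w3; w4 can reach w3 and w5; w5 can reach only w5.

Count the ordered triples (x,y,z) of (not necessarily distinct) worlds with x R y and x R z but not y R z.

Enumerating: (w2,w4,w4), (w3,w2,w2), (w3,w2,w3), (w4,w3,w5), (w4,w5,w3).

5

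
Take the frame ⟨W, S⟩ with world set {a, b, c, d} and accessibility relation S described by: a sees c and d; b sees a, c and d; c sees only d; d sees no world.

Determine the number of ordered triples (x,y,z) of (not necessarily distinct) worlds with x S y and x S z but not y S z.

10

Enumerating: (a,c,c), (a,d,c), (a,d,d), (b,a,a), (b,c,a), (b,c,c), (b,d,a), (b,d,c), (b,d,d), (c,d,d).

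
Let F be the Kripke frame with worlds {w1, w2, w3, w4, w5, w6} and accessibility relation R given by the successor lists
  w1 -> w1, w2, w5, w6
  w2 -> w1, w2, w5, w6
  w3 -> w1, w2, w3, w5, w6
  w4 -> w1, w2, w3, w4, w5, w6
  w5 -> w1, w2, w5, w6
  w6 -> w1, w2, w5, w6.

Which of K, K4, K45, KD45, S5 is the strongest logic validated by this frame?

Transitive (axiom 4): yes — every two-step R-path is closed by a direct edge.
Euclidean (axiom 5): no — w4 R w1 and w4 R w3, but not w1 R w3.
Serial (axiom D): yes — every world has a successor (e.g. w1 R w1).
Reflexive (axiom T): yes — every world is R-related to itself.
So F validates K, K4; K45 would additionally require R to be Euclidean. The strongest is K4.

K4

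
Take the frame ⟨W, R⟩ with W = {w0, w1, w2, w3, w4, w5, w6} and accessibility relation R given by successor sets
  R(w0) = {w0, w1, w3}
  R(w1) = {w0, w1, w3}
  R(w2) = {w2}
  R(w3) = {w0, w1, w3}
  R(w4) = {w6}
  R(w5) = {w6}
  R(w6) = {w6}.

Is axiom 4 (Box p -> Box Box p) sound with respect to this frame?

The schema 4 characterises exactly the transitive frames.
Transitive: yes — every two-step R-path is closed by a direct edge.

Yes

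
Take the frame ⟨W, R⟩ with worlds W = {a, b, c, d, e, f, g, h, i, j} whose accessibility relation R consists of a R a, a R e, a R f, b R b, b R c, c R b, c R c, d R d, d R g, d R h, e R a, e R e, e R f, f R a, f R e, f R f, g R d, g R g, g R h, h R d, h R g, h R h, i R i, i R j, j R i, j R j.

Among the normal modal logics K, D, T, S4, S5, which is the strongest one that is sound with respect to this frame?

S5

Serial (axiom D): yes — every world has a successor (e.g. a R a).
Reflexive (axiom T): yes — every world is R-related to itself.
Transitive (axiom 4): yes — every two-step R-path is closed by a direct edge.
Euclidean (axiom 5): yes — any two successors of a common world are R-related.
So F validates K, D, T, S4, S5. The strongest is S5.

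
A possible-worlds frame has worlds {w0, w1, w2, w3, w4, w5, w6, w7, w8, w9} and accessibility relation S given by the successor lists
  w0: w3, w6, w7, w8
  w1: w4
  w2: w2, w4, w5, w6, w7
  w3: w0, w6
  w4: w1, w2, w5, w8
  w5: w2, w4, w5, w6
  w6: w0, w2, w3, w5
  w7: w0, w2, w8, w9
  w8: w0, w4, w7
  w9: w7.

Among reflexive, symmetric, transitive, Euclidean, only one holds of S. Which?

symmetric

Reflexive: no — w0 is not related to itself.
Symmetric: yes — every pair in S has its reverse in S.
Transitive: no — w0 S w6 and w6 S w2, but not w0 S w2.
Euclidean: no — w0 S w3 and w0 S w7, but not w3 S w7.
Only symmetric holds.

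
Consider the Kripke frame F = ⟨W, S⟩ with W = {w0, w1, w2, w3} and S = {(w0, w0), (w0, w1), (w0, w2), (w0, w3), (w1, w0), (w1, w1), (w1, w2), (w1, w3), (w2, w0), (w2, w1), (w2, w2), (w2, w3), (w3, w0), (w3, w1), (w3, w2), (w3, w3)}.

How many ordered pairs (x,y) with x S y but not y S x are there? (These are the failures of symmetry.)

0

S is symmetric; there are no such tuples.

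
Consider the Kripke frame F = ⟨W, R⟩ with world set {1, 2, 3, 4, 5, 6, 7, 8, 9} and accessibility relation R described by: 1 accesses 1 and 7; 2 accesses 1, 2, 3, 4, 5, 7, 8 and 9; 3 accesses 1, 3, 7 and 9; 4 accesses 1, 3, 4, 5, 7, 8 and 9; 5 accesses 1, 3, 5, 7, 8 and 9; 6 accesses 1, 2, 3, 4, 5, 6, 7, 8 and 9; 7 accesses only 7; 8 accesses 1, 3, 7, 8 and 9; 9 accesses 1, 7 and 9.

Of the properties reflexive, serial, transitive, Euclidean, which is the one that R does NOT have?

Reflexive: yes — every world is R-related to itself.
Serial: yes — every world has a successor (e.g. 1 R 1).
Transitive: yes — every two-step R-path is closed by a direct edge.
Euclidean: no — 2 R 1 and 2 R 3, but not 1 R 3.
Only Euclidean fails.

Euclidean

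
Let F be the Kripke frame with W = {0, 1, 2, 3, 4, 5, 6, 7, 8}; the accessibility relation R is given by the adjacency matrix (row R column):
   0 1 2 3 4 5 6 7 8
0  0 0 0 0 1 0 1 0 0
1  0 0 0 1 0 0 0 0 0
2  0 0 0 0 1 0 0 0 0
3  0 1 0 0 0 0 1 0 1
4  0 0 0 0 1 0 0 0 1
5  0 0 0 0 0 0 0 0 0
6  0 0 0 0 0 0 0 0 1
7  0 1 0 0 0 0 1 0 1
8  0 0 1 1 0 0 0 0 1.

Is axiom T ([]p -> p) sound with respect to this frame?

No

By correspondence theory, T is valid on a frame iff R is reflexive.
Reflexive: no — 0 is not related to itself.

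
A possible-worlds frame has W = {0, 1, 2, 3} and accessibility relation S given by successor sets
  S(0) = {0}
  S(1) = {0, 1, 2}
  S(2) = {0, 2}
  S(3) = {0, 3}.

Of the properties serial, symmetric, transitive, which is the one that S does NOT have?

symmetric

Serial: yes — every world has a successor (e.g. 0 S 0).
Symmetric: no — 1 S 0 but not 0 S 1.
Transitive: yes — every two-step S-path is closed by a direct edge.
Only symmetric fails.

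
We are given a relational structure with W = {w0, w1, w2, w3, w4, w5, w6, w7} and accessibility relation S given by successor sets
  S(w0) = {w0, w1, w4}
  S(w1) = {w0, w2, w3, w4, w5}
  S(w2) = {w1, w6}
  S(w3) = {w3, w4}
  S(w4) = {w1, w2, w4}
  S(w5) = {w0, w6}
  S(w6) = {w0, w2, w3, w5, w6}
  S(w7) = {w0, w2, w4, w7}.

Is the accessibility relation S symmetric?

Symmetric: no — w0 S w4 but not w4 S w0.

No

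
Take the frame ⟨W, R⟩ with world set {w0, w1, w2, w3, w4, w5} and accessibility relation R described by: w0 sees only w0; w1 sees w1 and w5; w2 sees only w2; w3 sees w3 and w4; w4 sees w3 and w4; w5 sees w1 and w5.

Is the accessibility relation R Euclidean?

Euclidean: yes — any two successors of a common world are R-related.

Yes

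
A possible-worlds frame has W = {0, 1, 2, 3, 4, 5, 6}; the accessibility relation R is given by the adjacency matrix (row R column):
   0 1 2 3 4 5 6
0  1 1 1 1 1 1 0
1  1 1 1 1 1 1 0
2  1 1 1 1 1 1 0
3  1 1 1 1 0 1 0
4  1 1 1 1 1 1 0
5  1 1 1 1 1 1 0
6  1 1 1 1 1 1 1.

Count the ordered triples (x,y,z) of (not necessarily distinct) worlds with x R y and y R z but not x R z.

Enumerating: (3,0,4), (3,1,4), (3,2,4), (3,5,4).

4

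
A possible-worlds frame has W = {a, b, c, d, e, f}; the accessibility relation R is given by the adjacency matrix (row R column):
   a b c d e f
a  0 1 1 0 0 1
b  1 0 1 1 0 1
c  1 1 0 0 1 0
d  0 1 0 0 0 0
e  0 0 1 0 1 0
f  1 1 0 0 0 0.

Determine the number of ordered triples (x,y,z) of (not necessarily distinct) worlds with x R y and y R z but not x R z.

Enumerating: (a,b,a), (a,b,d), (a,c,a), (a,c,e), (a,f,a), (b,a,b), (b,c,b), (b,c,e), (b,d,b), (b,f,b), (c,a,c), (c,a,f), … and 15 more.
Total: 27.

27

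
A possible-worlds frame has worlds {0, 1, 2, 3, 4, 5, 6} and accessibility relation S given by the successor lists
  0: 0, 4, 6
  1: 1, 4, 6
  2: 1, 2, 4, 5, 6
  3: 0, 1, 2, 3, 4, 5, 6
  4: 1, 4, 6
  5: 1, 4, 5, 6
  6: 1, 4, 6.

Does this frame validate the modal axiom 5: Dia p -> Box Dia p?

Axiom 5 corresponds to the accessibility relation being Euclidean.
Euclidean: no — 2 S 1 and 2 S 5, but not 1 S 5.

No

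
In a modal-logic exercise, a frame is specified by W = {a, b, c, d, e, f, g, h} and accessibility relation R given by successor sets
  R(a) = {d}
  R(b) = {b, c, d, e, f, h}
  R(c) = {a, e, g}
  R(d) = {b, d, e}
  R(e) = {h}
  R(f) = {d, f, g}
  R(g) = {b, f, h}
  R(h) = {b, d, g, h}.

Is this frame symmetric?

No

Symmetric: no — a R d but not d R a.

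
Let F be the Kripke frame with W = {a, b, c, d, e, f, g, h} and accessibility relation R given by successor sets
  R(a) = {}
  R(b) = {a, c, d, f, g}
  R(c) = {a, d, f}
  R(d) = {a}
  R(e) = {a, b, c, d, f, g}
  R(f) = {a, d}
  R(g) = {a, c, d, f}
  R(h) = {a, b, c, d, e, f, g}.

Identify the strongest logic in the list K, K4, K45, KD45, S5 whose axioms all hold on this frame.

K4

Transitive (axiom 4): yes — every two-step R-path is closed by a direct edge.
Euclidean (axiom 5): no — b R a and b R c, but not a R c.
Serial (axiom D): no — a has no R-successor.
Reflexive (axiom T): no — a is not related to itself.
So F validates K, K4; K45 would additionally require R to be Euclidean. The strongest is K4.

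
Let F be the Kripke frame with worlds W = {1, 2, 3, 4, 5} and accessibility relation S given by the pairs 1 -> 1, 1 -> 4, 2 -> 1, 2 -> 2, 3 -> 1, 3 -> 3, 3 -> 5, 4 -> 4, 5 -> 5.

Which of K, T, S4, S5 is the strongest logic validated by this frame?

T

Reflexive (axiom T): yes — every world is S-related to itself.
Transitive (axiom 4): no — 2 S 1 and 1 S 4, but not 2 S 4.
Euclidean (axiom 5): no — 3 S 1 and 3 S 5, but not 1 S 5.
So F validates K, T; S4 would additionally require S to be transitive. The strongest is T.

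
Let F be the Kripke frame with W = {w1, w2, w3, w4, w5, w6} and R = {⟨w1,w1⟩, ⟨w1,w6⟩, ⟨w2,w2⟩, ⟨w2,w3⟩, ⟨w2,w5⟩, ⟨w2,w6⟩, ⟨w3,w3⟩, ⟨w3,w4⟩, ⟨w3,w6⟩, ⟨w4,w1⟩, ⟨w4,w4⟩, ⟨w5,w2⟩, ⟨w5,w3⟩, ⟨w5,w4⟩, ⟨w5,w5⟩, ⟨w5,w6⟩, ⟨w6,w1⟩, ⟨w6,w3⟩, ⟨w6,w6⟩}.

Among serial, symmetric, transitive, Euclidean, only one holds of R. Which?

serial

Serial: yes — every world has a successor (e.g. w1 R w1).
Symmetric: no — w2 R w3 but not w3 R w2.
Transitive: no — w1 R w6 and w6 R w3, but not w1 R w3.
Euclidean: no — w2 R w3 and w2 R w5, but not w3 R w5.
Only serial holds.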